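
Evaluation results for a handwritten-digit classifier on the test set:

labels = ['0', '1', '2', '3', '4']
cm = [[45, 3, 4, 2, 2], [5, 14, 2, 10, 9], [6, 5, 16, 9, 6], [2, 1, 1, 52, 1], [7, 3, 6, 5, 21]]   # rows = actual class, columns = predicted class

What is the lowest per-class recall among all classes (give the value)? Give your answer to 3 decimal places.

Per-class recall (TP/(TP+FN)):
  0: TP=45, FN=3+4+2+2=11 → 45/56 = 0.8036
  1: TP=14, FN=5+2+10+9=26 → 14/40 = 0.3500
  2: TP=16, FN=6+5+9+6=26 → 16/42 = 0.3810
  3: TP=52, FN=2+1+1+1=5 → 52/57 = 0.9123
  4: TP=21, FN=7+3+6+5=21 → 21/42 = 0.5000
Lowest is class '1' with recall = 0.350.

0.350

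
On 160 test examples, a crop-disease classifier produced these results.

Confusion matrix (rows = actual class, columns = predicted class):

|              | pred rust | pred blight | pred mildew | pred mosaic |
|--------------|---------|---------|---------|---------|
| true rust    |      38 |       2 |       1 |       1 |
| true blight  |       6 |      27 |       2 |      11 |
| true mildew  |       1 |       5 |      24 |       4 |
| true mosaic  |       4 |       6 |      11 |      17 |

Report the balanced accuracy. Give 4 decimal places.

0.6612

Balanced accuracy = mean of per-class recall.
  rust: recall = 38/42 = 0.90476
  blight: recall = 27/46 = 0.58696
  mildew: recall = 24/34 = 0.70588
  mosaic: recall = 17/38 = 0.44737
Mean = (0.90476 + 0.58696 + 0.70588 + 0.44737) / 4 = 0.6612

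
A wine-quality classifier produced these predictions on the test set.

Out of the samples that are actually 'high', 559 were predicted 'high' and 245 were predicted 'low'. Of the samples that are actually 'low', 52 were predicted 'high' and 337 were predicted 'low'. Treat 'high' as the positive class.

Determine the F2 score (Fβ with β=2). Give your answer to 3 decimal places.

Fβ = (1+β²)·TP / ((1+β²)·TP + β²·FN + FP), with β²=4
= 5·559 / (5·559 + 4·245 + 52) = 0.730

0.730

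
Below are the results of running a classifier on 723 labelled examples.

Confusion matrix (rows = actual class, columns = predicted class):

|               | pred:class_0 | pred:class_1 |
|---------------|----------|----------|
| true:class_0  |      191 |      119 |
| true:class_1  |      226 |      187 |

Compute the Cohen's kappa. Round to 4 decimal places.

Observed agreement pₒ = trace/N = 378/723 = 0.52282
Expected agreement pₑ = Σ (rowᵢ·colᵢ)/N² = (310·417 + 413·306)/723² = 0.48906
κ = (pₒ − pₑ)/(1 − pₑ) = (0.52282 − 0.48906)/(1 − 0.48906) = 0.0661

0.0661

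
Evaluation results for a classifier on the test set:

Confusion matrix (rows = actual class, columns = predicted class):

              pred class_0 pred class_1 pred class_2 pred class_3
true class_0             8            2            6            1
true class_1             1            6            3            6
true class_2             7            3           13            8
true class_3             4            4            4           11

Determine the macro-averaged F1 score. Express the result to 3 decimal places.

0.431

Per-class F1 score (2·TP/(2·TP+FP+FN)):
  class_0: TP=8, FP=1+7+4=12, FN=2+6+1=9 → 16/37 = 0.4324
  class_1: TP=6, FP=2+3+4=9, FN=1+3+6=10 → 12/31 = 0.3871
  class_2: TP=13, FP=6+3+4=13, FN=7+3+8=18 → 26/57 = 0.4561
  class_3: TP=11, FP=1+6+8=15, FN=4+4+4=12 → 22/49 = 0.4490
Macro-F1 score = mean = (0.4324 + 0.3871 + 0.4561 + 0.4490) / 4 = 0.431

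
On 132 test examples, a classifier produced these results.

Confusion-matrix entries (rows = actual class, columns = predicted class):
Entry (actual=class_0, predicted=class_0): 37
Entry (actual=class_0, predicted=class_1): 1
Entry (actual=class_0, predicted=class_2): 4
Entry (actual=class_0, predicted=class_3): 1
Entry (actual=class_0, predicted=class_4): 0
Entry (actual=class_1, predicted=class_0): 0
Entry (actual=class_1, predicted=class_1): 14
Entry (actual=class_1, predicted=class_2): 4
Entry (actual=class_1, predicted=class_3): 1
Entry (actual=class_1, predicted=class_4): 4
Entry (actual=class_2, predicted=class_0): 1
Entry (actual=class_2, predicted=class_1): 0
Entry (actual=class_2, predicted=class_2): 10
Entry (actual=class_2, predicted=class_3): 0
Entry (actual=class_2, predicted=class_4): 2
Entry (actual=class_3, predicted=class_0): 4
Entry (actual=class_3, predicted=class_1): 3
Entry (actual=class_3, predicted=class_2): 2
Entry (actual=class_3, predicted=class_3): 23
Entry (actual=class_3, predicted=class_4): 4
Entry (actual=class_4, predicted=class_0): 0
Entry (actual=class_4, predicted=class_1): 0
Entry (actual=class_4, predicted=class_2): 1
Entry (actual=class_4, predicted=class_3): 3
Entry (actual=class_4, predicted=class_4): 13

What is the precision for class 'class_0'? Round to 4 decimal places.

0.8810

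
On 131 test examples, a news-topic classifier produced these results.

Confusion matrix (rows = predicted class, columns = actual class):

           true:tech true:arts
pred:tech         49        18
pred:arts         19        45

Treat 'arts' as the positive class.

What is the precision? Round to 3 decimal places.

Precision = TP/(TP+FP) = 45/(45+19) = 45/64 = 0.703

0.703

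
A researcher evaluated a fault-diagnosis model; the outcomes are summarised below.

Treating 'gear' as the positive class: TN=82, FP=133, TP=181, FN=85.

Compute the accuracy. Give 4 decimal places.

Accuracy = (TP+TN)/N = (181+82)/481 = 0.5468

0.5468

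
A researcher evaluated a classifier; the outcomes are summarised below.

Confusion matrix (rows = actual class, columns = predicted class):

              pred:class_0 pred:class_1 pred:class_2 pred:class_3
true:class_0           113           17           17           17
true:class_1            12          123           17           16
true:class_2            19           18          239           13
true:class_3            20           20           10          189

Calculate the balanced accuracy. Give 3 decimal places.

0.760

Balanced accuracy = mean of per-class recall.
  class_0: recall = 113/164 = 0.6890
  class_1: recall = 123/168 = 0.7321
  class_2: recall = 239/289 = 0.8270
  class_3: recall = 189/239 = 0.7908
Mean = (0.6890 + 0.7321 + 0.8270 + 0.7908) / 4 = 0.760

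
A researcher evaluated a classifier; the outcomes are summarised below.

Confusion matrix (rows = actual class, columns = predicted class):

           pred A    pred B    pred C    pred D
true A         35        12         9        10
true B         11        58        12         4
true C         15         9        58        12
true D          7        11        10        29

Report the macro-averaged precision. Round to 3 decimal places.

0.585

Per-class precision (TP/(TP+FP)):
  A: TP=35, FP=11+15+7=33 → 35/68 = 0.5147
  B: TP=58, FP=12+9+11=32 → 58/90 = 0.6444
  C: TP=58, FP=9+12+10=31 → 58/89 = 0.6517
  D: TP=29, FP=10+4+12=26 → 29/55 = 0.5273
Macro-precision = mean = (0.5147 + 0.6444 + 0.6517 + 0.5273) / 4 = 0.585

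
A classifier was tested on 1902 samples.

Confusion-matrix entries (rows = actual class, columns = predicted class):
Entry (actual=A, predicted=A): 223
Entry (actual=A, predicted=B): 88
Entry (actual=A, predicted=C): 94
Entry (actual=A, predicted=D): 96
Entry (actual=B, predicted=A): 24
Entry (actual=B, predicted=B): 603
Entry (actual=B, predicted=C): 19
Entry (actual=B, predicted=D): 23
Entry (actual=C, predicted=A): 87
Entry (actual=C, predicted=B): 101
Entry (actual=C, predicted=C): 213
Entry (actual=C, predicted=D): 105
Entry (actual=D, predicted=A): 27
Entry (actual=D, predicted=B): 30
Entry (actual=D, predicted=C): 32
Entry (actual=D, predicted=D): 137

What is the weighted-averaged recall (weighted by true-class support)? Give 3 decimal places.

Per-class recall (TP/(TP+FN)):
  A: TP=223, FN=88+94+96=278 → 223/501 = 0.4451
  B: TP=603, FN=24+19+23=66 → 603/669 = 0.9013
  C: TP=213, FN=87+101+105=293 → 213/506 = 0.4209
  D: TP=137, FN=27+30+32=89 → 137/226 = 0.6062
Weighted-recall = Σ (supportᵢ/N)·recallᵢ with N=1902: (501/1902)·0.4451 + (669/1902)·0.9013 + (506/1902)·0.4209 + (226/1902)·0.6062 = 0.618

0.618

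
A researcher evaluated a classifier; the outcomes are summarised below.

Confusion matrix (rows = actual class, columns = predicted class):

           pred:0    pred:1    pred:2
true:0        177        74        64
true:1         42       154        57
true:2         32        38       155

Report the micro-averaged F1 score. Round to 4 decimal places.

0.6129

Micro-averaging pools counts across classes: ΣTP=486, ΣFP=307, ΣFN=307.
Micro-F1 score = 2·TP/(2·TP+FP+FN) on pooled counts = 0.6129 (equals overall accuracy in single-label multiclass).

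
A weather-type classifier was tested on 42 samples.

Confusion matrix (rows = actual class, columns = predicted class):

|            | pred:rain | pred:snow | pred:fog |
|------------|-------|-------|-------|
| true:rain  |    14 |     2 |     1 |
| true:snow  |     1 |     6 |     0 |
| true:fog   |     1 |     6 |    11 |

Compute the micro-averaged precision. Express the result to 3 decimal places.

0.738

Micro-averaging pools counts across classes: ΣTP=31, ΣFP=11, ΣFN=11.
Micro-precision = TP/(TP+FP) on pooled counts = 0.738 (equals overall accuracy in single-label multiclass).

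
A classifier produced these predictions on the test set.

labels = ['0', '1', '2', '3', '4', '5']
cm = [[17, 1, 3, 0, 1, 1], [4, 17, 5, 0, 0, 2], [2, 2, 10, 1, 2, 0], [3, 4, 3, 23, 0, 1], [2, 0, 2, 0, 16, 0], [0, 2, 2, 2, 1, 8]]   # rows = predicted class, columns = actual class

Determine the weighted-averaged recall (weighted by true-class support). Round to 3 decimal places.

0.664

Per-class recall (TP/(TP+FN)):
  0: TP=17, FN=4+2+3+2+0=11 → 17/28 = 0.6071
  1: TP=17, FN=1+2+4+0+2=9 → 17/26 = 0.6538
  2: TP=10, FN=3+5+3+2+2=15 → 10/25 = 0.4000
  3: TP=23, FN=0+0+1+0+2=3 → 23/26 = 0.8846
  4: TP=16, FN=1+0+2+0+1=4 → 16/20 = 0.8000
  5: TP=8, FN=1+2+0+1+0=4 → 8/12 = 0.6667
Weighted-recall = Σ (supportᵢ/N)·recallᵢ with N=137: (28/137)·0.6071 + (26/137)·0.6538 + (25/137)·0.4000 + (26/137)·0.8846 + (20/137)·0.8000 + (12/137)·0.6667 = 0.664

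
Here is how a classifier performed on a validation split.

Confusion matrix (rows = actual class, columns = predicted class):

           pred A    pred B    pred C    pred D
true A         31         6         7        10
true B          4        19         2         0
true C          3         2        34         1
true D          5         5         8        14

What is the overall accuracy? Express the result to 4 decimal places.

0.6490

Accuracy = trace / total = (31+19+34+14=98) / 151 = 98/151 = 0.6490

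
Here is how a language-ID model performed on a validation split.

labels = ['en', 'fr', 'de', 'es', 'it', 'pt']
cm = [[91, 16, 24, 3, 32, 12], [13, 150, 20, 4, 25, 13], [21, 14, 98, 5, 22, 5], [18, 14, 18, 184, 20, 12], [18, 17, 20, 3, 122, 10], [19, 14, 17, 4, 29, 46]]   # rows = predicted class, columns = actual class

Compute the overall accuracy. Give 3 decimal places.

0.599

Accuracy = trace / total = (91+150+98+184+122+46=691) / 1153 = 691/1153 = 0.599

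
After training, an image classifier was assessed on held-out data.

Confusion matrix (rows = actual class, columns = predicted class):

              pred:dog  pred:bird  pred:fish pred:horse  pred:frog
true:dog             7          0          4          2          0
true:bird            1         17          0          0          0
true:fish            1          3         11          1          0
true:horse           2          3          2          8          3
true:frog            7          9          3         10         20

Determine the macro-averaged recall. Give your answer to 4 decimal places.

Per-class recall (TP/(TP+FN)):
  dog: TP=7, FN=0+4+2+0=6 → 7/13 = 0.53846
  bird: TP=17, FN=1+0+0+0=1 → 17/18 = 0.94444
  fish: TP=11, FN=1+3+1+0=5 → 11/16 = 0.68750
  horse: TP=8, FN=2+3+2+3=10 → 8/18 = 0.44444
  frog: TP=20, FN=7+9+3+10=29 → 20/49 = 0.40816
Macro-recall = mean = (0.53846 + 0.94444 + 0.68750 + 0.44444 + 0.40816) / 5 = 0.6046

0.6046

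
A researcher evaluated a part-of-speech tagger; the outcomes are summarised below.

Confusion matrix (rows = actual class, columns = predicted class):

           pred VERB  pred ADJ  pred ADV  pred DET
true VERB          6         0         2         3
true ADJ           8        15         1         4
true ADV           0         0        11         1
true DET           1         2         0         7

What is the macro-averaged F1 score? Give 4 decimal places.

0.6336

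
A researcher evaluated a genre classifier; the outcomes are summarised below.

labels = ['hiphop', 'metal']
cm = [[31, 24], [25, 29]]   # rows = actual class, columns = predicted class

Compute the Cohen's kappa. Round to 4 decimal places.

Observed agreement pₒ = trace/N = 60/109 = 0.55046
Expected agreement pₑ = Σ (rowᵢ·colᵢ)/N² = (55·56 + 54·53)/109² = 0.50013
κ = (pₒ − pₑ)/(1 − pₑ) = (0.55046 − 0.50013)/(1 − 0.50013) = 0.1007

0.1007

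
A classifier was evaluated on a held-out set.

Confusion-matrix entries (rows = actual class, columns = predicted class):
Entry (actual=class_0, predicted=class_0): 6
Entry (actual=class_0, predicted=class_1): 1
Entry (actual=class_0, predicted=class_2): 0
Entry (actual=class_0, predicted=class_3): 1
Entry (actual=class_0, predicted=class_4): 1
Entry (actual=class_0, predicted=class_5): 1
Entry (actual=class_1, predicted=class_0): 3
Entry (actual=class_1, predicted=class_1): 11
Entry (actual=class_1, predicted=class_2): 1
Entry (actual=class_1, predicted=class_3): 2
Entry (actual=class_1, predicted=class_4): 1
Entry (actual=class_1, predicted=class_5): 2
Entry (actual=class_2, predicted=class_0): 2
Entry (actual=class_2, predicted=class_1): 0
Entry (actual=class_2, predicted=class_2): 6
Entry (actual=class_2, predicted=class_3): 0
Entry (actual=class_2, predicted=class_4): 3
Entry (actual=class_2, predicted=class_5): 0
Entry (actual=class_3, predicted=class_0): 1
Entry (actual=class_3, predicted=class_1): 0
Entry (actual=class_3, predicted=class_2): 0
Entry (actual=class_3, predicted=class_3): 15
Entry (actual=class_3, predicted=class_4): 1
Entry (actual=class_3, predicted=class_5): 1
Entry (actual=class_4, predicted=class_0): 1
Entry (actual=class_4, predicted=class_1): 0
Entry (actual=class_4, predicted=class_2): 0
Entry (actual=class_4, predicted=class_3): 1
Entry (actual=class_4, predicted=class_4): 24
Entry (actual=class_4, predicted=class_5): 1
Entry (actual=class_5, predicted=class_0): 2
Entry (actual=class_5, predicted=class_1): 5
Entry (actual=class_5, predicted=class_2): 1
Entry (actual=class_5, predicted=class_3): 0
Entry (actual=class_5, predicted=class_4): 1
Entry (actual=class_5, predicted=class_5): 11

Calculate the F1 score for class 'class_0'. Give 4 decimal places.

Take TP from the diagonal, FP from the rest of the 'class_0' prediction marginal, FN from the rest of the 'class_0' actual marginal.
F1 score = 2·TP/(2·TP+FP+FN).
class_0: TP=6, FP=3+2+1+1+2=9, FN=1+0+1+1+1=4 → 12/25 = 0.48000

0.4800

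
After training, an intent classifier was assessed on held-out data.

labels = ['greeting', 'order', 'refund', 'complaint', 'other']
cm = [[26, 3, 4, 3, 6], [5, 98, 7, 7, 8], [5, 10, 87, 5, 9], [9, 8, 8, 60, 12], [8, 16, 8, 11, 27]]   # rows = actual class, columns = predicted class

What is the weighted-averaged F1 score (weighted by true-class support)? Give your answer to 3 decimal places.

0.660

Per-class F1 score (2·TP/(2·TP+FP+FN)):
  greeting: TP=26, FP=5+5+9+8=27, FN=3+4+3+6=16 → 52/95 = 0.5474
  order: TP=98, FP=3+10+8+16=37, FN=5+7+7+8=27 → 196/260 = 0.7538
  refund: TP=87, FP=4+7+8+8=27, FN=5+10+5+9=29 → 174/230 = 0.7565
  complaint: TP=60, FP=3+7+5+11=26, FN=9+8+8+12=37 → 120/183 = 0.6557
  other: TP=27, FP=6+8+9+12=35, FN=8+16+8+11=43 → 54/132 = 0.4091
Weighted-F1 score = Σ (supportᵢ/N)·F1 scoreᵢ with N=450: (42/450)·0.5474 + (125/450)·0.7538 + (116/450)·0.7565 + (97/450)·0.6557 + (70/450)·0.4091 = 0.660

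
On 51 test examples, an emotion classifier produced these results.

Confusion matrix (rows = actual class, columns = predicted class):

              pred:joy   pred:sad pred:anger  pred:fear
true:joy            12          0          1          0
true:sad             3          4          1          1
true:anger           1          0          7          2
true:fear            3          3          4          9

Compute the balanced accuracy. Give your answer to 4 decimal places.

Balanced accuracy = mean of per-class recall.
  joy: recall = 12/13 = 0.92308
  sad: recall = 4/9 = 0.44444
  anger: recall = 7/10 = 0.70000
  fear: recall = 9/19 = 0.47368
Mean = (0.92308 + 0.44444 + 0.70000 + 0.47368) / 4 = 0.6353

0.6353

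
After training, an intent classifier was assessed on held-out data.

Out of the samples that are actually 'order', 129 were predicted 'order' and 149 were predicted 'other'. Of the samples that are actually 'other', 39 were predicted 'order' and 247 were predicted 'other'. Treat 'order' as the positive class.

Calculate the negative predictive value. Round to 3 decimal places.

NPV = TN/(TN+FN) = 247/(247+149) = 0.624

0.624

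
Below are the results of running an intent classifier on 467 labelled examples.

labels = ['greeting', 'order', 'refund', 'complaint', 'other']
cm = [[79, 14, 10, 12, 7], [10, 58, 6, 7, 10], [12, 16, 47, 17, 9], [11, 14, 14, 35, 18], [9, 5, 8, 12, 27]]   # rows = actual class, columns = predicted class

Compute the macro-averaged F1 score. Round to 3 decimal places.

0.510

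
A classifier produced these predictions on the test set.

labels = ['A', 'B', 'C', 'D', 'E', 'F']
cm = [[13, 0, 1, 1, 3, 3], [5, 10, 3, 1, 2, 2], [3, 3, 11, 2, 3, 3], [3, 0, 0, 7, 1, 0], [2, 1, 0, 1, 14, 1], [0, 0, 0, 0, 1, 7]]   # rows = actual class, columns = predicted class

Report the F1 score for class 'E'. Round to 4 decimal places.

Treat 'E' as positive and all other classes as negative.
F1 score = 2·TP/(2·TP+FP+FN).
E: TP=14, FP=3+2+3+1+1=10, FN=2+1+0+1+1=5 → 28/43 = 0.65116

0.6512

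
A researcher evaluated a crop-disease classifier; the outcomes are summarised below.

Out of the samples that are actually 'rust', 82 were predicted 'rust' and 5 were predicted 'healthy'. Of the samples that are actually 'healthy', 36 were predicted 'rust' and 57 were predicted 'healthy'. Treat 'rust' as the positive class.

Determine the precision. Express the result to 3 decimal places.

Precision = TP/(TP+FP) = 82/(82+36) = 82/118 = 0.695

0.695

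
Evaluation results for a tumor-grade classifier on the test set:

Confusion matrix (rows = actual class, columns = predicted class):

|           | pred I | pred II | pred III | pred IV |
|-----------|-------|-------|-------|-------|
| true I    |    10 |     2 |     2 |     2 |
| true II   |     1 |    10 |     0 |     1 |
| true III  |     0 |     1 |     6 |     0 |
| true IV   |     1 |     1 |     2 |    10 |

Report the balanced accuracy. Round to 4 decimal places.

Balanced accuracy = mean of per-class recall.
  I: recall = 10/16 = 0.62500
  II: recall = 10/12 = 0.83333
  III: recall = 6/7 = 0.85714
  IV: recall = 10/14 = 0.71429
Mean = (0.62500 + 0.83333 + 0.85714 + 0.71429) / 4 = 0.7574

0.7574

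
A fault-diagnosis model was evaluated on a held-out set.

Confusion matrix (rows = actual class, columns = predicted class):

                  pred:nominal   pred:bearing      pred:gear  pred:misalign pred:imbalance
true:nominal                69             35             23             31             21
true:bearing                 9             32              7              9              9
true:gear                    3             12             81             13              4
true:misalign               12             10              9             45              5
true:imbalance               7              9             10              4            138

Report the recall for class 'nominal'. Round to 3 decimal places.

recall = TP/(TP+FN).
nominal: TP=69, FN=35+23+31+21=110 → 69/179 = 0.3855

0.385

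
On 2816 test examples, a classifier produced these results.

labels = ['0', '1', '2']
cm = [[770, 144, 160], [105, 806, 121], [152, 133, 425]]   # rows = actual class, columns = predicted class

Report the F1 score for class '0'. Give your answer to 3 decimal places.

Take TP from the diagonal, FP from the rest of the '0' prediction marginal, FN from the rest of the '0' actual marginal.
F1 score = 2·TP/(2·TP+FP+FN).
0: TP=770, FP=105+152=257, FN=144+160=304 → 1540/2101 = 0.7330

0.733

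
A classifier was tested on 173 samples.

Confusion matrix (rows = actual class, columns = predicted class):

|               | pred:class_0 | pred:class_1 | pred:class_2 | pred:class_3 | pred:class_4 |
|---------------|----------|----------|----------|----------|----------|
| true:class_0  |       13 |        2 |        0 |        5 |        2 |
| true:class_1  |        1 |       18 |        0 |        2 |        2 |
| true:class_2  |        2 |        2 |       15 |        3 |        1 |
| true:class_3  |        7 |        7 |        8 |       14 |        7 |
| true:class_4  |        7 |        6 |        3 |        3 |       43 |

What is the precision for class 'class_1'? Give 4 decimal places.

One-vs-rest for 'class_1': TP = diagonal; FP = other classes predicted 'class_1'; FN = 'class_1' predicted as other.
precision = TP/(TP+FP).
class_1: TP=18, FP=2+2+7+6=17 → 18/35 = 0.51429

0.5143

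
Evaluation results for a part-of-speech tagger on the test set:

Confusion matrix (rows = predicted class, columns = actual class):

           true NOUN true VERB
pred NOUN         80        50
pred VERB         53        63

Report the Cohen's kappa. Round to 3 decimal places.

0.159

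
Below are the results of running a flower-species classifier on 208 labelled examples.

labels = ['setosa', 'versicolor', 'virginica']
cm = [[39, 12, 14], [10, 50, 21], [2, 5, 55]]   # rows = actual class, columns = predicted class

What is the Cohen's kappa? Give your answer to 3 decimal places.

0.540

Observed agreement pₒ = trace/N = 144/208 = 0.6923
Expected agreement pₑ = Σ (rowᵢ·colᵢ)/N² = (65·51 + 81·67 + 62·90)/208² = 0.3310
κ = (pₒ − pₑ)/(1 − pₑ) = (0.6923 − 0.3310)/(1 − 0.3310) = 0.540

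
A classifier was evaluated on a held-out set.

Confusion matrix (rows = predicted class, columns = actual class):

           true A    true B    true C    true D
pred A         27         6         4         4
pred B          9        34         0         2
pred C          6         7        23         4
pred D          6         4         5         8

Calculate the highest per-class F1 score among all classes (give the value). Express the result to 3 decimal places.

Per-class F1 score (2·TP/(2·TP+FP+FN)):
  A: TP=27, FP=6+4+4=14, FN=9+6+6=21 → 54/89 = 0.6067
  B: TP=34, FP=9+0+2=11, FN=6+7+4=17 → 68/96 = 0.7083
  C: TP=23, FP=6+7+4=17, FN=4+0+5=9 → 46/72 = 0.6389
  D: TP=8, FP=6+4+5=15, FN=4+2+4=10 → 16/41 = 0.3902
Highest is class 'B' with F1 score = 0.708.

0.708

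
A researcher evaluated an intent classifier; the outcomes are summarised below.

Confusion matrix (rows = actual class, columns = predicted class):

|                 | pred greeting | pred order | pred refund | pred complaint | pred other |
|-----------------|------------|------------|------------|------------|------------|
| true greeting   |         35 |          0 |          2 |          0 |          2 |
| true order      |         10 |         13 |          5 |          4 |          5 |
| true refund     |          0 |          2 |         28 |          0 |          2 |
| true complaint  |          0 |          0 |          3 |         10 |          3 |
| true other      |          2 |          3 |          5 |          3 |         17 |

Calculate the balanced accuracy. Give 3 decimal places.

Balanced accuracy = mean of per-class recall.
  greeting: recall = 35/39 = 0.8974
  order: recall = 13/37 = 0.3514
  refund: recall = 28/32 = 0.8750
  complaint: recall = 10/16 = 0.6250
  other: recall = 17/30 = 0.5667
Mean = (0.8974 + 0.3514 + 0.8750 + 0.6250 + 0.5667) / 5 = 0.663

0.663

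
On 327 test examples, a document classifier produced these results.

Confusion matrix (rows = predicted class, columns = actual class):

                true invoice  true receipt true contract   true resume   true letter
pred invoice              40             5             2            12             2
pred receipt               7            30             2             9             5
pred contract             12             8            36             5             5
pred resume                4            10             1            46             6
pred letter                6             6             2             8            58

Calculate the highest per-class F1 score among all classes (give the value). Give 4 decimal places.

Per-class F1 score (2·TP/(2·TP+FP+FN)):
  invoice: TP=40, FP=5+2+12+2=21, FN=7+12+4+6=29 → 80/130 = 0.61538
  receipt: TP=30, FP=7+2+9+5=23, FN=5+8+10+6=29 → 60/112 = 0.53571
  contract: TP=36, FP=12+8+5+5=30, FN=2+2+1+2=7 → 72/109 = 0.66055
  resume: TP=46, FP=4+10+1+6=21, FN=12+9+5+8=34 → 92/147 = 0.62585
  letter: TP=58, FP=6+6+2+8=22, FN=2+5+5+6=18 → 116/156 = 0.74359
Highest is class 'letter' with F1 score = 0.7436.

0.7436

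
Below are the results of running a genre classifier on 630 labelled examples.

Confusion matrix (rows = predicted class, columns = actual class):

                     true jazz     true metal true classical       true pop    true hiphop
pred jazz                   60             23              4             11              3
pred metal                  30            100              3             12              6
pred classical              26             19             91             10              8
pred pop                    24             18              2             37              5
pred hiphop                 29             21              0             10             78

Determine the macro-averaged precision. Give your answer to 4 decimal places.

Per-class precision (TP/(TP+FP)):
  jazz: TP=60, FP=23+4+11+3=41 → 60/101 = 0.59406
  metal: TP=100, FP=30+3+12+6=51 → 100/151 = 0.66225
  classical: TP=91, FP=26+19+10+8=63 → 91/154 = 0.59091
  pop: TP=37, FP=24+18+2+5=49 → 37/86 = 0.43023
  hiphop: TP=78, FP=29+21+0+10=60 → 78/138 = 0.56522
Macro-precision = mean = (0.59406 + 0.66225 + 0.59091 + 0.43023 + 0.56522) / 5 = 0.5685

0.5685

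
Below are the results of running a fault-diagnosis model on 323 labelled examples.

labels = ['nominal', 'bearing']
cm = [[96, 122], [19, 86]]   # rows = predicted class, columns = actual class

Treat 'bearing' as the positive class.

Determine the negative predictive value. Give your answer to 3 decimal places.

0.440

NPV = TN/(TN+FN) = 96/(96+122) = 0.440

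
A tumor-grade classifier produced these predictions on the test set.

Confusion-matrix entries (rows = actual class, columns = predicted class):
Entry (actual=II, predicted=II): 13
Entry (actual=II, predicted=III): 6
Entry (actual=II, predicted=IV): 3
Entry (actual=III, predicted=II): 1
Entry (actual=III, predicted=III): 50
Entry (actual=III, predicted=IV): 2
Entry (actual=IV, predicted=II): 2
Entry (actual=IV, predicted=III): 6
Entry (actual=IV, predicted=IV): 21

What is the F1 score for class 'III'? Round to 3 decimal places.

Treat 'III' as positive and all other classes as negative.
F1 score = 2·TP/(2·TP+FP+FN).
III: TP=50, FP=6+6=12, FN=1+2=3 → 100/115 = 0.8696

0.870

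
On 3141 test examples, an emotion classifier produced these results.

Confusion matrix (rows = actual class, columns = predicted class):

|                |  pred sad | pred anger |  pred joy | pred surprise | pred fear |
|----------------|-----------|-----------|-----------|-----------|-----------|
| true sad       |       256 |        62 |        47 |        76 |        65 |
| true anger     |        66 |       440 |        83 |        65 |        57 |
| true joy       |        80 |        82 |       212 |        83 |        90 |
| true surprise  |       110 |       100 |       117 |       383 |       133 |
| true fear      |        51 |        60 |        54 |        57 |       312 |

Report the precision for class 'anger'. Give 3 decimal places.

0.591

Take TP from the diagonal, FP from the rest of the 'anger' prediction marginal, FN from the rest of the 'anger' actual marginal.
precision = TP/(TP+FP).
anger: TP=440, FP=62+82+100+60=304 → 440/744 = 0.5914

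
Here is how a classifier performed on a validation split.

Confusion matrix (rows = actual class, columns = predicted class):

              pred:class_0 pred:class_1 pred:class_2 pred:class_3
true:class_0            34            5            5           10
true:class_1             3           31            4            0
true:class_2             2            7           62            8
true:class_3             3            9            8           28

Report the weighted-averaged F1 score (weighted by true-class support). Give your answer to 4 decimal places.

Per-class F1 score (2·TP/(2·TP+FP+FN)):
  class_0: TP=34, FP=3+2+3=8, FN=5+5+10=20 → 68/96 = 0.70833
  class_1: TP=31, FP=5+7+9=21, FN=3+4+0=7 → 62/90 = 0.68889
  class_2: TP=62, FP=5+4+8=17, FN=2+7+8=17 → 124/158 = 0.78481
  class_3: TP=28, FP=10+0+8=18, FN=3+9+8=20 → 56/94 = 0.59574
Weighted-F1 score = Σ (supportᵢ/N)·F1 scoreᵢ with N=219: (54/219)·0.70833 + (38/219)·0.68889 + (79/219)·0.78481 + (48/219)·0.59574 = 0.7079

0.7079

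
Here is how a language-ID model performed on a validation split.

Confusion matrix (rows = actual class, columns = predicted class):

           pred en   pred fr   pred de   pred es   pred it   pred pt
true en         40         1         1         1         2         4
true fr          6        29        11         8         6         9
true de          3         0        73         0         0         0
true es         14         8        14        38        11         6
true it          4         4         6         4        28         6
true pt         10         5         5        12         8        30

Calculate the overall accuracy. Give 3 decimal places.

Accuracy = trace / total = (40+29+73+38+28+30=238) / 407 = 238/407 = 0.585

0.585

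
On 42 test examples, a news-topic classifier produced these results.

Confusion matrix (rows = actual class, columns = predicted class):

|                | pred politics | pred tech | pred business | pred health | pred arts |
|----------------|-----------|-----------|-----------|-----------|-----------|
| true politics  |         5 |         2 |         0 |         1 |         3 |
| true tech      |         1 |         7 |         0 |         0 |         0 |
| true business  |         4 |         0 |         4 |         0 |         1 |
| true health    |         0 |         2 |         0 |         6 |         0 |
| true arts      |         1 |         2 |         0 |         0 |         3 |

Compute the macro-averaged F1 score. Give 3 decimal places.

Per-class F1 score (2·TP/(2·TP+FP+FN)):
  politics: TP=5, FP=1+4+0+1=6, FN=2+0+1+3=6 → 10/22 = 0.4545
  tech: TP=7, FP=2+0+2+2=6, FN=1+0+0+0=1 → 14/21 = 0.6667
  business: TP=4, FP=0+0+0+0=0, FN=4+0+0+1=5 → 8/13 = 0.6154
  health: TP=6, FP=1+0+0+0=1, FN=0+2+0+0=2 → 12/15 = 0.8000
  arts: TP=3, FP=3+0+1+0=4, FN=1+2+0+0=3 → 6/13 = 0.4615
Macro-F1 score = mean = (0.4545 + 0.6667 + 0.6154 + 0.8000 + 0.4615) / 5 = 0.600

0.600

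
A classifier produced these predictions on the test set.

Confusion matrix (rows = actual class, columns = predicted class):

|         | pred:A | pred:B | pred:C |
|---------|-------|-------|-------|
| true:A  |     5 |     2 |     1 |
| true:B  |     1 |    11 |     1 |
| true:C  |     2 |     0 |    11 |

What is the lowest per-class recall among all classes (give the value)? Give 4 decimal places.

0.6250

Per-class recall (TP/(TP+FN)):
  A: TP=5, FN=2+1=3 → 5/8 = 0.62500
  B: TP=11, FN=1+1=2 → 11/13 = 0.84615
  C: TP=11, FN=2+0=2 → 11/13 = 0.84615
Lowest is class 'A' with recall = 0.6250.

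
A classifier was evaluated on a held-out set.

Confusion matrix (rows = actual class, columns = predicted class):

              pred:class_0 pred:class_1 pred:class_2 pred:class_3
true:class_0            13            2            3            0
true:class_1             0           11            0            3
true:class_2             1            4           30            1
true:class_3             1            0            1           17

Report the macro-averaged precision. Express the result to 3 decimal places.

0.801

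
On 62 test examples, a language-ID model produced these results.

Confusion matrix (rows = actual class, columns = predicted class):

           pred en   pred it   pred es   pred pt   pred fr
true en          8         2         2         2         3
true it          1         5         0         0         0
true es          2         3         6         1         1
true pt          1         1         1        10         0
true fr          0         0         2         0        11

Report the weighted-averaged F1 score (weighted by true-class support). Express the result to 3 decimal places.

0.639

Per-class F1 score (2·TP/(2·TP+FP+FN)):
  en: TP=8, FP=1+2+1+0=4, FN=2+2+2+3=9 → 16/29 = 0.5517
  it: TP=5, FP=2+3+1+0=6, FN=1+0+0+0=1 → 10/17 = 0.5882
  es: TP=6, FP=2+0+1+2=5, FN=2+3+1+1=7 → 12/24 = 0.5000
  pt: TP=10, FP=2+0+1+0=3, FN=1+1+1+0=3 → 20/26 = 0.7692
  fr: TP=11, FP=3+0+1+0=4, FN=0+0+2+0=2 → 22/28 = 0.7857
Weighted-F1 score = Σ (supportᵢ/N)·F1 scoreᵢ with N=62: (17/62)·0.5517 + (6/62)·0.5882 + (13/62)·0.5000 + (13/62)·0.7692 + (13/62)·0.7857 = 0.639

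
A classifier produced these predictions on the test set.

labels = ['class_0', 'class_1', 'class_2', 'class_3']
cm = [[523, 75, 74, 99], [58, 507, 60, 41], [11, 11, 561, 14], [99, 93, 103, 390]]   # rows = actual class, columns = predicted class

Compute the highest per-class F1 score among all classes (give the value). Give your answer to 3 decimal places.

Per-class F1 score (2·TP/(2·TP+FP+FN)):
  class_0: TP=523, FP=58+11+99=168, FN=75+74+99=248 → 1046/1462 = 0.7155
  class_1: TP=507, FP=75+11+93=179, FN=58+60+41=159 → 1014/1352 = 0.7500
  class_2: TP=561, FP=74+60+103=237, FN=11+11+14=36 → 1122/1395 = 0.8043
  class_3: TP=390, FP=99+41+14=154, FN=99+93+103=295 → 780/1229 = 0.6347
Highest is class 'class_2' with F1 score = 0.804.

0.804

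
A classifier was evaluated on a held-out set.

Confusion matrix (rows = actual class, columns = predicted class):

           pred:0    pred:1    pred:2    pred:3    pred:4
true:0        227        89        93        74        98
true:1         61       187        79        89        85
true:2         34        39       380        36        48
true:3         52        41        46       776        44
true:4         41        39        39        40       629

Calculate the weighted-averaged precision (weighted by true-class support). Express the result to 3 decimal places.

0.641

Per-class precision (TP/(TP+FP)):
  0: TP=227, FP=61+34+52+41=188 → 227/415 = 0.5470
  1: TP=187, FP=89+39+41+39=208 → 187/395 = 0.4734
  2: TP=380, FP=93+79+46+39=257 → 380/637 = 0.5965
  3: TP=776, FP=74+89+36+40=239 → 776/1015 = 0.7645
  4: TP=629, FP=98+85+48+44=275 → 629/904 = 0.6958
Weighted-precision = Σ (supportᵢ/N)·precisionᵢ with N=3366: (581/3366)·0.5470 + (501/3366)·0.4734 + (537/3366)·0.5965 + (959/3366)·0.7645 + (788/3366)·0.6958 = 0.641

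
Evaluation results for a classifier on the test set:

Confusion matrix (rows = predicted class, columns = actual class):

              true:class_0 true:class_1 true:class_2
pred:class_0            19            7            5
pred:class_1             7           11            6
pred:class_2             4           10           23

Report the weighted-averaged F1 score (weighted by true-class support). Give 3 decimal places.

Per-class F1 score (2·TP/(2·TP+FP+FN)):
  class_0: TP=19, FP=7+5=12, FN=7+4=11 → 38/61 = 0.6230
  class_1: TP=11, FP=7+6=13, FN=7+10=17 → 22/52 = 0.4231
  class_2: TP=23, FP=4+10=14, FN=5+6=11 → 46/71 = 0.6479
Weighted-F1 score = Σ (supportᵢ/N)·F1 scoreᵢ with N=92: (30/92)·0.6230 + (28/92)·0.4231 + (34/92)·0.6479 = 0.571

0.571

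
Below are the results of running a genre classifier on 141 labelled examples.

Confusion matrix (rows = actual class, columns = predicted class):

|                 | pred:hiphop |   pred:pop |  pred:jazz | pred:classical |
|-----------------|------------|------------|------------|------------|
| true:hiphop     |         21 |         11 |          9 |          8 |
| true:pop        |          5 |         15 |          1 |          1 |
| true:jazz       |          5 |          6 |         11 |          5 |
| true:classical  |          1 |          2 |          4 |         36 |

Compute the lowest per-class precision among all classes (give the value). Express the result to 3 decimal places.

0.440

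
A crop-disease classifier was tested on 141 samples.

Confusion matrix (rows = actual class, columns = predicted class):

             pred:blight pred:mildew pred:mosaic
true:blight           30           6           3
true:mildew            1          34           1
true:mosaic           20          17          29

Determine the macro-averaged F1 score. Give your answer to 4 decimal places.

Per-class F1 score (2·TP/(2·TP+FP+FN)):
  blight: TP=30, FP=1+20=21, FN=6+3=9 → 60/90 = 0.66667
  mildew: TP=34, FP=6+17=23, FN=1+1=2 → 68/93 = 0.73118
  mosaic: TP=29, FP=3+1=4, FN=20+17=37 → 58/99 = 0.58586
Macro-F1 score = mean = (0.66667 + 0.73118 + 0.58586) / 3 = 0.6612

0.6612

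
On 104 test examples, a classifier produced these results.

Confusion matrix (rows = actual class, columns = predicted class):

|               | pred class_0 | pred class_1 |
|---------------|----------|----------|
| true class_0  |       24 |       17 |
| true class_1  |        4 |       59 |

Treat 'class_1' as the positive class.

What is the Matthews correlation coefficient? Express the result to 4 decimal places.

MCC = (TP·TN − FP·FN) / √((TP+FP)(TP+FN)(TN+FP)(TN+FN))
Numerator = 59·24 − 17·4 = 1348
Denominator = √(76·63·41·28) = √5496624 = 2344.4880
MCC = 1348 / 2344.4880 = 0.5750

0.5750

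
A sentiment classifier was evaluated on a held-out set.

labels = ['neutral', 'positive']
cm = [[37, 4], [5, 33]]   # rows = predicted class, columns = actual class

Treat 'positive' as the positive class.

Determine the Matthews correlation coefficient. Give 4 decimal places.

0.7719

MCC = (TP·TN − FP·FN) / √((TP+FP)(TP+FN)(TN+FP)(TN+FN))
Numerator = 33·37 − 5·4 = 1201
Denominator = √(38·37·42·41) = √2421132 = 1555.9987
MCC = 1201 / 1555.9987 = 0.7719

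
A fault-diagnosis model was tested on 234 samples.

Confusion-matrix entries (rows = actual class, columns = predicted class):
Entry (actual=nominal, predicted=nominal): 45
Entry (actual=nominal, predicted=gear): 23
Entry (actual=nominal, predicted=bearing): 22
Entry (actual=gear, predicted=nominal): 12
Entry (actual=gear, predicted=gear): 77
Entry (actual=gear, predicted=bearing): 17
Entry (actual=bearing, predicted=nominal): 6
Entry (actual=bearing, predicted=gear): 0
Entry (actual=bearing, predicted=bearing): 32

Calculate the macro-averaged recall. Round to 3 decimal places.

0.690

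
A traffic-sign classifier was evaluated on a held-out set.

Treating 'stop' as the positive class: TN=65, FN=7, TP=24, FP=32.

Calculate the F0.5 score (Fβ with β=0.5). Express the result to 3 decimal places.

Fβ = (1+β²)·TP / ((1+β²)·TP + β²·FN + FP), with β²=1/4
= 1.25·24 / (1.25·24 + 0.25·7 + 32) = 0.471

0.471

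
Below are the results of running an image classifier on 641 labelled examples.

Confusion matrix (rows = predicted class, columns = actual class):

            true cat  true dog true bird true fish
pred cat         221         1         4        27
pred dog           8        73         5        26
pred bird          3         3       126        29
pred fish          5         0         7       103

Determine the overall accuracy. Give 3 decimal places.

Accuracy = trace / total = (221+73+126+103=523) / 641 = 523/641 = 0.816

0.816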